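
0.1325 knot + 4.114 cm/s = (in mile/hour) 0.2445. Check: 1 knot = 0.51444444 m/s, so 0.1325 knot = 0.1325 * 0.51444444 = 0.068163889 m/s. 1 cm/s = 0.01 m/s, so 4.114 cm/s = 4.114 * 0.01 = 0.04114 m/s. Sum: 0.068163889 + 0.04114 = 0.10930389 m/s. 1 mile/hour = 0.44704 m/s, so 0.10930389 m/s = 0.10930389 / 0.44704 = 0.24450584 mile/hour ≈ 0.2445 mile/hour (4 s.f.).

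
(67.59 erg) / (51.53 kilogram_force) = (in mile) 8.311e-12. Check: 1 erg = 1e-07 J, so 67.59 erg = 67.59 * 1e-07 = 6.759e-06 J. 1 kilogram_force = 9.80665 N, so 51.53 kilogram_force = 51.53 * 9.80665 = 505.33667 N. Combine: 6.759e-06 J / 505.33667 N = 1.3375241e-08 m. 1 mile = 1609.344 m, so 1.3375241e-08 m = 1.3375241e-08 / 1609.344 = 8.3109897e-12 mile ≈ 8.311e-12 mile (4 s.f.).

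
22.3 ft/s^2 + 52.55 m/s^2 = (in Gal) 5935. Check: 1 ft/s^2 = 0.3048 m/s^2, so 22.3 ft/s^2 = 22.3 * 0.3048 = 6.79704 m/s^2. 52.55 m/s^2 is already in m/s^2. Sum: 6.79704 + 52.55 = 59.34704 m/s^2. 1 Gal = 0.01 m/s^2, so 59.34704 m/s^2 = 59.34704 / 0.01 = 5934.704 Gal ≈ 5935 Gal (4 s.f.).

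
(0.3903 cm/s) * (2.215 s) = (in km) 1 cm/s = 0.01 m/s, so 0.3903 cm/s = 0.3903 * 0.01 = 0.003903 m/s. 2.215 s is already in s. Combine: 0.003903 m/s * 2.215 s = 0.008645145 m. 1 km = 1000 m, so 0.008645145 m = 0.008645145 / 1000 = 8.645145e-06 km ≈ 8.645e-06 km (4 s.f.). Final answer: 8.645e-06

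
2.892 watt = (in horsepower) 0.003878. Check: 2.892 watt = 2.892 W. 1 horsepower = 745.69987 W, so 2.892 W = 2.892 / 745.69987 = 0.0038782359 horsepower ≈ 0.003878 horsepower (4 s.f.).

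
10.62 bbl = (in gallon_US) 1 bbl = 0.15898729 m^3, so 10.62 bbl = 10.62 * 0.15898729 = 1.6884451 m^3. 1 gallon_US = 0.0037854118 m^3, so 1.6884451 m^3 = 1.6884451 / 0.0037854118 = 446.04 gallon_US ≈ 446 gallon_US (4 s.f.). Final answer: 446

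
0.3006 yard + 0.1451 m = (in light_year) 1 yard = 0.9144 m, so 0.3006 yard = 0.3006 * 0.9144 = 0.27486864 m. 0.1451 m is already in m. Sum: 0.27486864 + 0.1451 = 0.41996864 m. 1 light_year = 9.4607305e+15 m, so 0.41996864 m = 0.41996864 / 9.4607305e+15 = 4.439072e-17 light_year ≈ 4.439e-17 light_year (4 s.f.). Final answer: 4.439e-17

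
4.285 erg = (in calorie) 1 erg = 1e-07 J, so 4.285 erg = 4.285 * 1e-07 = 4.285e-07 J. 1 calorie = 4.184 J, so 4.285e-07 J = 4.285e-07 / 4.184 = 1.0241396e-07 calorie ≈ 1.024e-07 calorie (4 s.f.). Final answer: 1.024e-07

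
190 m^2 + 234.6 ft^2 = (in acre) 0.05234. Check: 190 m^2 is already in m^2. 1 ft^2 = 0.09290304 m^2, so 234.6 ft^2 = 234.6 * 0.09290304 = 21.795053 m^2. Sum: 190 + 21.795053 = 211.79505 m^2. 1 acre = 4046.8564 m^2, so 211.79505 m^2 = 211.79505 / 4046.8564 = 0.052335697 acre ≈ 0.05234 acre (4 s.f.).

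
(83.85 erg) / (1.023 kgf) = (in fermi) 8.358e+08. Check: 1 erg = 1e-07 J, so 83.85 erg = 83.85 * 1e-07 = 8.385e-06 J. 1 kgf = 9.80665 N, so 1.023 kgf = 1.023 * 9.80665 = 10.032203 N. Combine: 8.385e-06 J / 10.032203 N = 8.3580845e-07 m. 1 fermi = 1e-15 m, so 8.3580845e-07 m = 8.3580845e-07 / 1e-15 = 8.3580845e+08 fermi ≈ 8.358e+08 fermi (4 s.f.).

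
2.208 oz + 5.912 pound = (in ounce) 96.8. Check: 1 oz = 0.028349523 kg, so 2.208 oz = 2.208 * 0.028349523 = 0.062595747 kg. 1 pound = 0.45359237 kg, so 5.912 pound = 5.912 * 0.45359237 = 2.6816381 kg. Sum: 0.062595747 + 2.6816381 = 2.7442338 kg. 1 ounce = 0.028349523 kg, so 2.7442338 kg = 2.7442338 / 0.028349523 = 96.8 ounce.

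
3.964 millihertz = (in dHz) 1 millihertz = 0.001 Hz, so 3.964 millihertz = 3.964 * 0.001 = 0.003964 Hz. 1 dHz = 0.1 Hz, so 0.003964 Hz = 0.003964 / 0.1 = 0.03964 dHz. Final answer: 0.03964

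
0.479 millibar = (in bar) 1 millibar = 100 Pa, so 0.479 millibar = 0.479 * 100 = 47.9 Pa. 1 bar = 100000 Pa, so 47.9 Pa = 47.9 / 100000 = 0.000479 bar. Final answer: 0.000479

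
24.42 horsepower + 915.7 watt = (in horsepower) 25.65. Check: 1 horsepower = 745.69987 W, so 24.42 horsepower = 24.42 * 745.69987 = 18209.991 W. 915.7 watt = 915.7 W. Sum: 18209.991 + 915.7 = 19125.691 W. 1 horsepower = 745.69987 W, so 19125.691 W = 19125.691 / 745.69987 = 25.647974 horsepower ≈ 25.65 horsepower (4 s.f.).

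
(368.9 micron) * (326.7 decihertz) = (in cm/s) 1.205. Check: 1 micron = 1e-06 m, so 368.9 micron = 368.9 * 1e-06 = 0.0003689 m. 1 decihertz = 0.1 Hz, so 326.7 decihertz = 326.7 * 0.1 = 32.67 Hz. Combine: 0.0003689 m * 32.67 Hz = 0.012051963 m/s. 1 cm/s = 0.01 m/s, so 0.012051963 m/s = 0.012051963 / 0.01 = 1.2051963 cm/s ≈ 1.205 cm/s (4 s.f.).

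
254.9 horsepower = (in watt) 1.901e+05. Check: 1 horsepower = 745.69987 W, so 254.9 horsepower = 254.9 * 745.69987 = 190078.9 W. 190078.9 W = 190078.9 watt ≈ 1.901e+05 watt (4 s.f.).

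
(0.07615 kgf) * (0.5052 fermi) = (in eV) 1 kgf = 9.80665 N, so 0.07615 kgf = 0.07615 * 9.80665 = 0.7467764 N. 1 fermi = 1e-15 m, so 0.5052 fermi = 0.5052 * 1e-15 = 5.052e-16 m. Combine: 0.7467764 N * 5.052e-16 m = 3.7727144e-16 J. 1 eV = 1.6021766e-19 J, so 3.7727144e-16 J = 3.7727144e-16 / 1.6021766e-19 = 2354.7431 eV ≈ 2355 eV (4 s.f.). Final answer: 2355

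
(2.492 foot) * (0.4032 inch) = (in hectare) 7.779e-07. Check: 1 foot = 0.3048 m, so 2.492 foot = 2.492 * 0.3048 = 0.7595616 m. 1 inch = 0.0254 m, so 0.4032 inch = 0.4032 * 0.0254 = 0.01024128 m. Combine: 0.7595616 m * 0.01024128 m = 0.007778883 m^2. 1 hectare = 10000 m^2, so 0.007778883 m^2 = 0.007778883 / 10000 = 7.778883e-07 hectare ≈ 7.779e-07 hectare (4 s.f.).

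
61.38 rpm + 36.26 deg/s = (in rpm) 1 rpm = 0.10471976 rad/s, so 61.38 rpm = 61.38 * 0.10471976 = 6.4276986 rad/s. 1 deg/s = 0.017453293 rad/s, so 36.26 deg/s = 36.26 * 0.017453293 = 0.63285639 rad/s. Sum: 6.4276986 + 0.63285639 = 7.060555 rad/s. 1 rpm = 0.10471976 rad/s, so 7.060555 rad/s = 7.060555 / 0.10471976 = 67.423333 rpm ≈ 67.42 rpm (4 s.f.). Final answer: 67.42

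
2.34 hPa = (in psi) 0.03394. Check: 1 hPa = 100 Pa, so 2.34 hPa = 2.34 * 100 = 234 Pa. 1 psi = 6894.7573 Pa, so 234 Pa = 234 / 6894.7573 = 0.033938831 psi ≈ 0.03394 psi (4 s.f.).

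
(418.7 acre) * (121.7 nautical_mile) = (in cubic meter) 1 acre = 4046.8564 m^2, so 418.7 acre = 418.7 * 4046.8564 = 1694418.8 m^2. 1 nautical_mile = 1852 m, so 121.7 nautical_mile = 121.7 * 1852 = 225388.4 m. Combine: 1694418.8 m^2 * 225388.4 m = 3.8190234e+11 m^3. 3.8190234e+11 m^3 = 3.8190234e+11 cubic meter ≈ 3.819e+11 cubic meter (4 s.f.). Final answer: 3.819e+11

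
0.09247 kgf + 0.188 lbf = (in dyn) 1.743e+05. Check: 1 kgf = 9.80665 N, so 0.09247 kgf = 0.09247 * 9.80665 = 0.90682093 N. 1 lbf = 4.4482216 N, so 0.188 lbf = 0.188 * 4.4482216 = 0.83626566 N. Sum: 0.90682093 + 0.83626566 = 1.7430866 N. 1 dyn = 1e-05 N, so 1.7430866 N = 1.7430866 / 1e-05 = 174308.66 dyn ≈ 1.743e+05 dyn (4 s.f.).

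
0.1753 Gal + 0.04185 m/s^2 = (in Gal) 1 Gal = 0.01 m/s^2, so 0.1753 Gal = 0.1753 * 0.01 = 0.001753 m/s^2. 0.04185 m/s^2 is already in m/s^2. Sum: 0.001753 + 0.04185 = 0.043603 m/s^2. 1 Gal = 0.01 m/s^2, so 0.043603 m/s^2 = 0.043603 / 0.01 = 4.3603 Gal ≈ 4.36 Gal (4 s.f.). Final answer: 4.36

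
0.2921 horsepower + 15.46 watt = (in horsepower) 1 horsepower = 745.69987 W, so 0.2921 horsepower = 0.2921 * 745.69987 = 217.81893 W. 15.46 watt = 15.46 W. Sum: 217.81893 + 15.46 = 233.27893 W. 1 horsepower = 745.69987 W, so 233.27893 W = 233.27893 / 745.69987 = 0.3128322 horsepower ≈ 0.3128 horsepower (4 s.f.). Final answer: 0.3128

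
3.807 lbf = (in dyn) 1 lbf = 4.4482216 N, so 3.807 lbf = 3.807 * 4.4482216 = 16.93438 N. 1 dyn = 1e-05 N, so 16.93438 N = 16.93438 / 1e-05 = 1693438 dyn ≈ 1.693e+06 dyn (4 s.f.). Final answer: 1.693e+06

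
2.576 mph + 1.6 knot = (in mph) 1 mph = 0.44704 m/s, so 2.576 mph = 2.576 * 0.44704 = 1.151575 m/s. 1 knot = 0.51444444 m/s, so 1.6 knot = 1.6 * 0.51444444 = 0.82311111 m/s. Sum: 1.151575 + 0.82311111 = 1.9746862 m/s. 1 mph = 0.44704 m/s, so 1.9746862 m/s = 1.9746862 / 0.44704 = 4.4172471 mph ≈ 4.417 mph (4 s.f.). Final answer: 4.417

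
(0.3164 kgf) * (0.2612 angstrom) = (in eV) 5.058e+08. Check: 1 kgf = 9.80665 N, so 0.3164 kgf = 0.3164 * 9.80665 = 3.1028241 N. 1 angstrom = 1e-10 m, so 0.2612 angstrom = 0.2612 * 1e-10 = 2.612e-11 m. Combine: 3.1028241 N * 2.612e-11 m = 8.1045764e-11 J. 1 eV = 1.6021766e-19 J, so 8.1045764e-11 J = 8.1045764e-11 / 1.6021766e-19 = 5.0584787e+08 eV ≈ 5.058e+08 eV (4 s.f.).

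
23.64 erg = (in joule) 1 erg = 1e-07 J, so 23.64 erg = 23.64 * 1e-07 = 2.364e-06 J. 2.364e-06 J = 2.364e-06 joule. Final answer: 2.364e-06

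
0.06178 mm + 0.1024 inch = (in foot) 1 mm = 0.001 m, so 0.06178 mm = 0.06178 * 0.001 = 6.178e-05 m. 1 inch = 0.0254 m, so 0.1024 inch = 0.1024 * 0.0254 = 0.00260096 m. Sum: 6.178e-05 + 0.00260096 = 0.00266274 m. 1 foot = 0.3048 m, so 0.00266274 m = 0.00266274 / 0.3048 = 0.0087360236 foot ≈ 0.008736 foot (4 s.f.). Final answer: 0.008736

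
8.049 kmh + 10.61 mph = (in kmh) 25.12. Check: 1 kmh = 0.27777778 m/s, so 8.049 kmh = 8.049 * 0.27777778 = 2.2358333 m/s. 1 mph = 0.44704 m/s, so 10.61 mph = 10.61 * 0.44704 = 4.7430944 m/s. Sum: 2.2358333 + 4.7430944 = 6.9789277 m/s. 1 kmh = 0.27777778 m/s, so 6.9789277 m/s = 6.9789277 / 0.27777778 = 25.12414 kmh ≈ 25.12 kmh (4 s.f.).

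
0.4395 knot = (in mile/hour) 0.5058. Check: 1 knot = 0.51444444 m/s, so 0.4395 knot = 0.4395 * 0.51444444 = 0.22609833 m/s. 1 mile/hour = 0.44704 m/s, so 0.22609833 m/s = 0.22609833 / 0.44704 = 0.50576757 mile/hour ≈ 0.5058 mile/hour (4 s.f.).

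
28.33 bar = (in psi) 1 bar = 100000 Pa, so 28.33 bar = 28.33 * 100000 = 2833000 Pa. 1 psi = 6894.7573 Pa, so 2833000 Pa = 2833000 / 6894.7573 = 410.89191 psi ≈ 410.9 psi (4 s.f.). Final answer: 410.9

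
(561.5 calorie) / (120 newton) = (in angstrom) 1.958e+11. Check: 1 calorie = 4.184 J, so 561.5 calorie = 561.5 * 4.184 = 2349.316 J. 120 newton = 120 N. Combine: 2349.316 J / 120 N = 19.577633 m. 1 angstrom = 1e-10 m, so 19.577633 m = 19.577633 / 1e-10 = 1.9577633e+11 angstrom ≈ 1.958e+11 angstrom (4 s.f.).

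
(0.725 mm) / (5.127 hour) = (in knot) 7.635e-08. Check: 1 mm = 0.001 m, so 0.725 mm = 0.725 * 0.001 = 0.000725 m. 1 hour = 3600 s, so 5.127 hour = 5.127 * 3600 = 18457.2 s. Combine: 0.000725 m / 18457.2 s = 3.9280064e-08 m/s. 1 knot = 0.51444444 m/s, so 3.9280064e-08 m/s = 3.9280064e-08 / 0.51444444 = 7.6354336e-08 knot ≈ 7.635e-08 knot (4 s.f.).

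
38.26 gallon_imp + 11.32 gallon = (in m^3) 0.2168. Check: 1 gallon_imp = 0.00454609 m^3, so 38.26 gallon_imp = 38.26 * 0.00454609 = 0.1739334 m^3. 1 gallon = 0.0037854118 m^3, so 11.32 gallon = 11.32 * 0.0037854118 = 0.042850861 m^3. Sum: 0.1739334 + 0.042850861 = 0.21678426 m^3. Result: 0.21678426 m^3 ≈ 0.2168 m^3 (4 s.f.).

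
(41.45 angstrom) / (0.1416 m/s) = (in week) 4.84e-14. Check: 1 angstrom = 1e-10 m, so 41.45 angstrom = 41.45 * 1e-10 = 4.145e-09 m. 0.1416 m/s is already in m/s. Combine: 4.145e-09 m / 0.1416 m/s = 2.9272599e-08 s. 1 week = 604800 s, so 2.9272599e-08 s = 2.9272599e-08 / 604800 = 4.8400461e-14 week ≈ 4.84e-14 week (4 s.f.).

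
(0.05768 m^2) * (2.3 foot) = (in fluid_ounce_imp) 1423. Check: 0.05768 m^2 is already in m^2. 1 foot = 0.3048 m, so 2.3 foot = 2.3 * 0.3048 = 0.70104 m. Combine: 0.05768 m^2 * 0.70104 m = 0.040435987 m^3. 1 fluid_ounce_imp = 2.8413063e-05 m^3, so 0.040435987 m^3 = 0.040435987 / 2.8413063e-05 = 1423.1478 fluid_ounce_imp ≈ 1423 fluid_ounce_imp (4 s.f.).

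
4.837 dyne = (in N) 1 dyne = 1e-05 N, so 4.837 dyne = 4.837 * 1e-05 = 4.837e-05 N. Result: 4.837e-05 N. Final answer: 4.837e-05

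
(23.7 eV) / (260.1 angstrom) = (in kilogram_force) 1 eV = 1.6021766e-19 J, so 23.7 eV = 23.7 * 1.6021766e-19 = 3.7971586e-18 J. 1 angstrom = 1e-10 m, so 260.1 angstrom = 260.1 * 1e-10 = 2.601e-08 m. Combine: 3.7971586e-18 J / 2.601e-08 m = 1.4598841e-10 N. 1 kilogram_force = 9.80665 N, so 1.4598841e-10 N = 1.4598841e-10 / 9.80665 = 1.4886675e-11 kilogram_force ≈ 1.489e-11 kilogram_force (4 s.f.). Final answer: 1.489e-11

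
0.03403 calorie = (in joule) 1 calorie = 4.184 J, so 0.03403 calorie = 0.03403 * 4.184 = 0.14238152 J. 0.14238152 J = 0.14238152 joule ≈ 0.1424 joule (4 s.f.). Final answer: 0.1424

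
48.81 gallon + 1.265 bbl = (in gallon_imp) 84.88. Check: 1 gallon = 0.0037854118 m^3, so 48.81 gallon = 48.81 * 0.0037854118 = 0.18476595 m^3. 1 bbl = 0.15898729 m^3, so 1.265 bbl = 1.265 * 0.15898729 = 0.20111893 m^3. Sum: 0.18476595 + 0.20111893 = 0.38588488 m^3. 1 gallon_imp = 0.00454609 m^3, so 0.38588488 m^3 = 0.38588488 / 0.00454609 = 84.882806 gallon_imp ≈ 84.88 gallon_imp (4 s.f.).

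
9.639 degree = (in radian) 0.1682. Check: 1 degree = 0.017453293 rad, so 9.639 degree = 9.639 * 0.017453293 = 0.16823229 rad. 0.16823229 rad = 0.16823229 radian ≈ 0.1682 radian (4 s.f.).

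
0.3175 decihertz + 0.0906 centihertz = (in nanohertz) 1 decihertz = 0.1 Hz, so 0.3175 decihertz = 0.3175 * 0.1 = 0.03175 Hz. 1 centihertz = 0.01 Hz, so 0.0906 centihertz = 0.0906 * 0.01 = 0.000906 Hz. Sum: 0.03175 + 0.000906 = 0.032656 Hz. 1 nanohertz = 1e-09 Hz, so 0.032656 Hz = 0.032656 / 1e-09 = 32656000 nanohertz ≈ 3.266e+07 nanohertz (4 s.f.). Final answer: 3.266e+07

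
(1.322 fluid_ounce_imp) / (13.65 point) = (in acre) 1 fluid_ounce_imp = 2.8413063e-05 m^3, so 1.322 fluid_ounce_imp = 1.322 * 2.8413063e-05 = 3.7562069e-05 m^3. 1 point = 0.00035277778 m, so 13.65 point = 13.65 * 0.00035277778 = 0.0048154167 m. Combine: 3.7562069e-05 m^3 / 0.0048154167 m = 0.0078003777 m^2. 1 acre = 4046.8564 m^2, so 0.0078003777 m^2 = 0.0078003777 / 4046.8564 = 1.9275153e-06 acre ≈ 1.928e-06 acre (4 s.f.). Final answer: 1.928e-06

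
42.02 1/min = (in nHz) 1 1/min = 0.016666667 Hz, so 42.02 1/min = 42.02 * 0.016666667 = 0.70033333 Hz. 1 nHz = 1e-09 Hz, so 0.70033333 Hz = 0.70033333 / 1e-09 = 7.0033333e+08 nHz ≈ 7.003e+08 nHz (4 s.f.). Final answer: 7.003e+08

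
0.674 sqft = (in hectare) 1 sqft = 0.09290304 m^2, so 0.674 sqft = 0.674 * 0.09290304 = 0.062616649 m^2. 1 hectare = 10000 m^2, so 0.062616649 m^2 = 0.062616649 / 10000 = 6.2616649e-06 hectare ≈ 6.262e-06 hectare (4 s.f.). Final answer: 6.262e-06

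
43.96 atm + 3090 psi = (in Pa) 1 atm = 101325 Pa, so 43.96 atm = 43.96 * 101325 = 4454247 Pa. 1 psi = 6894.7573 Pa, so 3090 psi = 3090 * 6894.7573 = 21304800 Pa. Sum: 4454247 + 21304800 = 25759047 Pa. Result: 25759047 Pa ≈ 2.576e+07 Pa (4 s.f.). Final answer: 2.576e+07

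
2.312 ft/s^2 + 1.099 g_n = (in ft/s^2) 1 ft/s^2 = 0.3048 m/s^2, so 2.312 ft/s^2 = 2.312 * 0.3048 = 0.7046976 m/s^2. 1 g_n = 9.80665 m/s^2, so 1.099 g_n = 1.099 * 9.80665 = 10.777508 m/s^2. Sum: 0.7046976 + 10.777508 = 11.482206 m/s^2. 1 ft/s^2 = 0.3048 m/s^2, so 11.482206 m/s^2 = 11.482206 / 0.3048 = 37.671279 ft/s^2 ≈ 37.67 ft/s^2 (4 s.f.). Final answer: 37.67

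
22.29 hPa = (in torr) 16.72. Check: 1 hPa = 100 Pa, so 22.29 hPa = 22.29 * 100 = 2229 Pa. 1 torr = 133.32237 Pa, so 2229 Pa = 2229 / 133.32237 = 16.718875 torr ≈ 16.72 torr (4 s.f.).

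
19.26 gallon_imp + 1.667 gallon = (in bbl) 0.5904. Check: 1 gallon_imp = 0.00454609 m^3, so 19.26 gallon_imp = 19.26 * 0.00454609 = 0.087557693 m^3. 1 gallon = 0.0037854118 m^3, so 1.667 gallon = 1.667 * 0.0037854118 = 0.0063102814 m^3. Sum: 0.087557693 + 0.0063102814 = 0.093867975 m^3. 1 bbl = 0.15898729 m^3, so 0.093867975 m^3 = 0.093867975 / 0.15898729 = 0.5904118 bbl ≈ 0.5904 bbl (4 s.f.).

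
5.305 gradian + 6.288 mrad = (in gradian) 5.705. Check: 1 gradian = 0.015707963 rad, so 5.305 gradian = 5.305 * 0.015707963 = 0.083330745 rad. 1 mrad = 0.001 rad, so 6.288 mrad = 6.288 * 0.001 = 0.006288 rad. Sum: 0.083330745 + 0.006288 = 0.089618745 rad. 1 gradian = 0.015707963 rad, so 0.089618745 rad = 0.089618745 / 0.015707963 = 5.7053065 gradian ≈ 5.705 gradian (4 s.f.).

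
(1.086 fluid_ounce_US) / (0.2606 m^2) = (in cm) 0.01232. Check: 1 fluid_ounce_US = 2.957353e-05 m^3, so 1.086 fluid_ounce_US = 1.086 * 2.957353e-05 = 3.2116853e-05 m^3. 0.2606 m^2 is already in m^2. Combine: 3.2116853e-05 m^3 / 0.2606 m^2 = 0.00012324195 m. 1 cm = 0.01 m, so 0.00012324195 m = 0.00012324195 / 0.01 = 0.012324195 cm ≈ 0.01232 cm (4 s.f.).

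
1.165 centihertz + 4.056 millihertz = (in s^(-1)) 0.01571. Check: 1 centihertz = 0.01 Hz, so 1.165 centihertz = 1.165 * 0.01 = 0.01165 Hz. 1 millihertz = 0.001 Hz, so 4.056 millihertz = 4.056 * 0.001 = 0.004056 Hz. Sum: 0.01165 + 0.004056 = 0.015706 Hz. 0.015706 Hz = 0.015706 s^(-1) ≈ 0.01571 s^(-1) (4 s.f.).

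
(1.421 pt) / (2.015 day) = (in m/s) 1 pt = 0.00035277778 m, so 1.421 pt = 1.421 * 0.00035277778 = 0.00050129722 m. 1 day = 86400 s, so 2.015 day = 2.015 * 86400 = 174096 s. Combine: 0.00050129722 m / 174096 s = 2.8794299e-09 m/s. Result: 2.8794299e-09 m/s ≈ 2.879e-09 m/s (4 s.f.). Final answer: 2.879e-09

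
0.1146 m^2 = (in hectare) 1 hectare = 10000 m^2, so 0.1146 m^2 = 0.1146 / 10000 = 1.146e-05 hectare. Final answer: 1.146e-05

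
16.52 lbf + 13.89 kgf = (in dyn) 1 lbf = 4.4482216 N, so 16.52 lbf = 16.52 * 4.4482216 = 73.484621 N. 1 kgf = 9.80665 N, so 13.89 kgf = 13.89 * 9.80665 = 136.21437 N. Sum: 73.484621 + 136.21437 = 209.69899 N. 1 dyn = 1e-05 N, so 209.69899 N = 209.69899 / 1e-05 = 20969899 dyn ≈ 2.097e+07 dyn (4 s.f.). Final answer: 2.097e+07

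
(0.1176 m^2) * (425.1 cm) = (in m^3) 0.4999. Check: 0.1176 m^2 is already in m^2. 1 cm = 0.01 m, so 425.1 cm = 425.1 * 0.01 = 4.251 m. Combine: 0.1176 m^2 * 4.251 m = 0.4999176 m^3. Result: 0.4999176 m^3 ≈ 0.4999 m^3 (4 s.f.).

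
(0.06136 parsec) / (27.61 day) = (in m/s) 7.937e+08. Check: 1 parsec = 3.0856776e+16 m, so 0.06136 parsec = 0.06136 * 3.0856776e+16 = 1.8933718e+15 m. 1 day = 86400 s, so 27.61 day = 27.61 * 86400 = 2385504 s. Combine: 1.8933718e+15 m / 2385504 s = 7.9369884e+08 m/s. Result: 7.9369884e+08 m/s ≈ 7.937e+08 m/s (4 s.f.).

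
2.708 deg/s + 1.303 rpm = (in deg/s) 1 deg/s = 0.017453293 rad/s, so 2.708 deg/s = 2.708 * 0.017453293 = 0.047263516 rad/s. 1 rpm = 0.10471976 rad/s, so 1.303 rpm = 1.303 * 0.10471976 = 0.13644984 rad/s. Sum: 0.047263516 + 0.13644984 = 0.18371336 rad/s. 1 deg/s = 0.017453293 rad/s, so 0.18371336 rad/s = 0.18371336 / 0.017453293 = 10.526 deg/s ≈ 10.53 deg/s (4 s.f.). Final answer: 10.53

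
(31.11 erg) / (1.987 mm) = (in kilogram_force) 0.0001597. Check: 1 erg = 1e-07 J, so 31.11 erg = 31.11 * 1e-07 = 3.111e-06 J. 1 mm = 0.001 m, so 1.987 mm = 1.987 * 0.001 = 0.001987 m. Combine: 3.111e-06 J / 0.001987 m = 0.0015656769 N. 1 kilogram_force = 9.80665 N, so 0.0015656769 N = 0.0015656769 / 9.80665 = 0.00015965461 kilogram_force ≈ 0.0001597 kilogram_force (4 s.f.).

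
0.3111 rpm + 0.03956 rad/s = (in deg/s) 4.133. Check: 1 rpm = 0.10471976 rad/s, so 0.3111 rpm = 0.3111 * 0.10471976 = 0.032578316 rad/s. 0.03956 rad/s is already in rad/s. Sum: 0.032578316 + 0.03956 = 0.072138316 rad/s. 1 deg/s = 0.017453293 rad/s, so 0.072138316 rad/s = 0.072138316 / 0.017453293 = 4.133221 deg/s ≈ 4.133 deg/s (4 s.f.).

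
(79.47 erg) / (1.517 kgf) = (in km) 1 erg = 1e-07 J, so 79.47 erg = 79.47 * 1e-07 = 7.947e-06 J. 1 kgf = 9.80665 N, so 1.517 kgf = 1.517 * 9.80665 = 14.876688 N. Combine: 7.947e-06 J / 14.876688 N = 5.3419148e-07 m. 1 km = 1000 m, so 5.3419148e-07 m = 5.3419148e-07 / 1000 = 5.3419148e-10 km ≈ 5.342e-10 km (4 s.f.). Final answer: 5.342e-10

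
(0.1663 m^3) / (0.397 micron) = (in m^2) 0.1663 m^3 is already in m^3. 1 micron = 1e-06 m, so 0.397 micron = 0.397 * 1e-06 = 3.97e-07 m. Combine: 0.1663 m^3 / 3.97e-07 m = 418891.69 m^2. Result: 418891.69 m^2 ≈ 4.189e+05 m^2 (4 s.f.). Final answer: 4.189e+05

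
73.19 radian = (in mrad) 73.19 radian = 73.19 rad. 1 mrad = 0.001 rad, so 73.19 rad = 73.19 / 0.001 = 73190 mrad ≈ 7.319e+04 mrad (4 s.f.). Final answer: 7.319e+04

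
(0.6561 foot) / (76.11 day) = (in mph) 1 foot = 0.3048 m, so 0.6561 foot = 0.6561 * 0.3048 = 0.19997928 m. 1 day = 86400 s, so 76.11 day = 76.11 * 86400 = 6575904 s. Combine: 0.19997928 m / 6575904 s = 3.0410918e-08 m/s. 1 mph = 0.44704 m/s, so 3.0410918e-08 m/s = 3.0410918e-08 / 0.44704 = 6.8027287e-08 mph ≈ 6.803e-08 mph (4 s.f.). Final answer: 6.803e-08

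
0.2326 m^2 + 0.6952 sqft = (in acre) 7.344e-05. Check: 0.2326 m^2 is already in m^2. 1 sqft = 0.09290304 m^2, so 0.6952 sqft = 0.6952 * 0.09290304 = 0.064586193 m^2. Sum: 0.2326 + 0.064586193 = 0.29718619 m^2. 1 acre = 4046.8564 m^2, so 0.29718619 m^2 = 0.29718619 / 4046.8564 = 7.3436308e-05 acre ≈ 7.344e-05 acre (4 s.f.).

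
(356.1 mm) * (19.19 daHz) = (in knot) 132.8. Check: 1 mm = 0.001 m, so 356.1 mm = 356.1 * 0.001 = 0.3561 m. 1 daHz = 10 Hz, so 19.19 daHz = 19.19 * 10 = 191.9 Hz. Combine: 0.3561 m * 191.9 Hz = 68.33559 m/s. 1 knot = 0.51444444 m/s, so 68.33559 m/s = 68.33559 / 0.51444444 = 132.83376 knot ≈ 132.8 knot (4 s.f.).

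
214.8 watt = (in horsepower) 214.8 watt = 214.8 W. 1 horsepower = 745.69987 W, so 214.8 W = 214.8 / 745.69987 = 0.28805154 horsepower ≈ 0.2881 horsepower (4 s.f.). Final answer: 0.2881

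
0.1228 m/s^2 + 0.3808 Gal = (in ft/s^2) 0.4154. Check: 0.1228 m/s^2 is already in m/s^2. 1 Gal = 0.01 m/s^2, so 0.3808 Gal = 0.3808 * 0.01 = 0.003808 m/s^2. Sum: 0.1228 + 0.003808 = 0.126608 m/s^2. 1 ft/s^2 = 0.3048 m/s^2, so 0.126608 m/s^2 = 0.126608 / 0.3048 = 0.41538058 ft/s^2 ≈ 0.4154 ft/s^2 (4 s.f.).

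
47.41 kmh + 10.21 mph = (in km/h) 63.84. Check: 1 kmh = 0.27777778 m/s, so 47.41 kmh = 47.41 * 0.27777778 = 13.169444 m/s. 1 mph = 0.44704 m/s, so 10.21 mph = 10.21 * 0.44704 = 4.5642784 m/s. Sum: 13.169444 + 4.5642784 = 17.733723 m/s. 1 km/h = 0.27777778 m/s, so 17.733723 m/s = 17.733723 / 0.27777778 = 63.841402 km/h ≈ 63.84 km/h (4 s.f.).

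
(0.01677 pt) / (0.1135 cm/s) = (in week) 8.618e-09. Check: 1 pt = 0.00035277778 m, so 0.01677 pt = 0.01677 * 0.00035277778 = 5.9160833e-06 m. 1 cm/s = 0.01 m/s, so 0.1135 cm/s = 0.1135 * 0.01 = 0.001135 m/s. Combine: 5.9160833e-06 m / 0.001135 m/s = 0.0052124082 s. 1 week = 604800 s, so 0.0052124082 s = 0.0052124082 / 604800 = 8.6183998e-09 week ≈ 8.618e-09 week (4 s.f.).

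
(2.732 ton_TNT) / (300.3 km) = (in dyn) 3.806e+09. Check: 1 ton_TNT = 4.184e+09 J, so 2.732 ton_TNT = 2.732 * 4.184e+09 = 1.1430688e+10 J. 1 km = 1000 m, so 300.3 km = 300.3 * 1000 = 300300 m. Combine: 1.1430688e+10 J / 300300 m = 38064.229 N. 1 dyn = 1e-05 N, so 38064.229 N = 38064.229 / 1e-05 = 3.8064229e+09 dyn ≈ 3.806e+09 dyn (4 s.f.).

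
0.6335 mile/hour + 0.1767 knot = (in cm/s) 1 mile/hour = 0.44704 m/s, so 0.6335 mile/hour = 0.6335 * 0.44704 = 0.28319984 m/s. 1 knot = 0.51444444 m/s, so 0.1767 knot = 0.1767 * 0.51444444 = 0.090902333 m/s. Sum: 0.28319984 + 0.090902333 = 0.37410217 m/s. 1 cm/s = 0.01 m/s, so 0.37410217 m/s = 0.37410217 / 0.01 = 37.410217 cm/s ≈ 37.41 cm/s (4 s.f.). Final answer: 37.41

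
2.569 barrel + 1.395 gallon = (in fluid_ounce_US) 1.399e+04. Check: 1 barrel = 0.15898729 m^3, so 2.569 barrel = 2.569 * 0.15898729 = 0.40843836 m^3. 1 gallon = 0.0037854118 m^3, so 1.395 gallon = 1.395 * 0.0037854118 = 0.0052806494 m^3. Sum: 0.40843836 + 0.0052806494 = 0.41371901 m^3. 1 fluid_ounce_US = 2.957353e-05 m^3, so 0.41371901 m^3 = 0.41371901 / 2.957353e-05 = 13989.504 fluid_ounce_US ≈ 1.399e+04 fluid_ounce_US (4 s.f.).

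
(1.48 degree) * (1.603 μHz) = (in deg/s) 1 degree = 0.017453293 rad, so 1.48 degree = 1.48 * 0.017453293 = 0.025830873 rad. 1 μHz = 1e-06 Hz, so 1.603 μHz = 1.603 * 1e-06 = 1.603e-06 Hz. Combine: 0.025830873 rad * 1.603e-06 Hz = 4.1406889e-08 rad/s. 1 deg/s = 0.017453293 rad/s, so 4.1406889e-08 rad/s = 4.1406889e-08 / 0.017453293 = 2.37244e-06 deg/s ≈ 2.372e-06 deg/s (4 s.f.). Final answer: 2.372e-06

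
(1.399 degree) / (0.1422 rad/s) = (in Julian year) 1 degree = 0.017453293 rad, so 1.399 degree = 1.399 * 0.017453293 = 0.024417156 rad. 0.1422 rad/s is already in rad/s. Combine: 0.024417156 rad / 0.1422 rad/s = 0.17170996 s. 1 Julian year = 31557600 s, so 0.17170996 s = 0.17170996 / 31557600 = 5.4411603e-09 Julian year ≈ 5.441e-09 Julian year (4 s.f.). Final answer: 5.441e-09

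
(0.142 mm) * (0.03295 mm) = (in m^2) 1 mm = 0.001 m, so 0.142 mm = 0.142 * 0.001 = 0.000142 m. 1 mm = 0.001 m, so 0.03295 mm = 0.03295 * 0.001 = 3.295e-05 m. Combine: 0.000142 m * 3.295e-05 m = 4.6789e-09 m^2. Result: 4.6789e-09 m^2 ≈ 4.679e-09 m^2 (4 s.f.). Final answer: 4.679e-09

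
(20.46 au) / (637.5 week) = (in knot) 1.543e+04. Check: 1 au = 1.4959787e+11 m, so 20.46 au = 20.46 * 1.4959787e+11 = 3.0607724e+12 m. 1 week = 604800 s, so 637.5 week = 637.5 * 604800 = 3.8556e+08 s. Combine: 3.0607724e+12 m / 3.8556e+08 s = 7938.5113 m/s. 1 knot = 0.51444444 m/s, so 7938.5113 m/s = 7938.5113 / 0.51444444 = 15431.232 knot ≈ 1.543e+04 knot (4 s.f.).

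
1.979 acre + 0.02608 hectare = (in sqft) 8.901e+04. Check: 1 acre = 4046.8564 m^2, so 1.979 acre = 1.979 * 4046.8564 = 8008.7289 m^2. 1 hectare = 10000 m^2, so 0.02608 hectare = 0.02608 * 10000 = 260.8 m^2. Sum: 8008.7289 + 260.8 = 8269.5289 m^2. 1 sqft = 0.09290304 m^2, so 8269.5289 m^2 = 8269.5289 / 0.09290304 = 89012.468 sqft ≈ 8.901e+04 sqft (4 s.f.).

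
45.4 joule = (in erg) 4.54e+08. Check: 45.4 joule = 45.4 J. 1 erg = 1e-07 J, so 45.4 J = 45.4 / 1e-07 = 4.54e+08 erg.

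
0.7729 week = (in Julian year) 0.01481. Check: 1 week = 604800 s, so 0.7729 week = 0.7729 * 604800 = 467449.92 s. 1 Julian year = 31557600 s, so 467449.92 s = 467449.92 / 31557600 = 0.014812594 Julian year ≈ 0.01481 Julian year (4 s.f.).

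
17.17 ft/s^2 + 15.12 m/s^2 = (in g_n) 1 ft/s^2 = 0.3048 m/s^2, so 17.17 ft/s^2 = 17.17 * 0.3048 = 5.233416 m/s^2. 15.12 m/s^2 is already in m/s^2. Sum: 5.233416 + 15.12 = 20.353416 m/s^2. 1 g_n = 9.80665 m/s^2, so 20.353416 m/s^2 = 20.353416 / 9.80665 = 2.0754708 g_n ≈ 2.075 g_n (4 s.f.). Final answer: 2.075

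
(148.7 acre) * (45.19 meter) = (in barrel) 1 acre = 4046.8564 m^2, so 148.7 acre = 148.7 * 4046.8564 = 601767.55 m^2. 45.19 meter = 45.19 m. Combine: 601767.55 m^2 * 45.19 m = 27193876 m^3. 1 barrel = 0.15898729 m^3, so 27193876 m^3 = 27193876 / 0.15898729 = 1.7104433e+08 barrel ≈ 1.71e+08 barrel (4 s.f.). Final answer: 1.71e+08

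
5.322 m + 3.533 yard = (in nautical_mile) 5.322 m is already in m. 1 yard = 0.9144 m, so 3.533 yard = 3.533 * 0.9144 = 3.2305752 m. Sum: 5.322 + 3.2305752 = 8.5525752 m. 1 nautical_mile = 1852 m, so 8.5525752 m = 8.5525752 / 1852 = 0.0046180212 nautical_mile ≈ 0.004618 nautical_mile (4 s.f.). Final answer: 0.004618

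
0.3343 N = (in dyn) 3.343e+04. Check: 1 dyn = 1e-05 N, so 0.3343 N = 0.3343 / 1e-05 = 33430 dyn ≈ 3.343e+04 dyn (4 s.f.).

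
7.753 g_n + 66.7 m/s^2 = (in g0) 14.55. Check: 1 g_n = 9.80665 m/s^2, so 7.753 g_n = 7.753 * 9.80665 = 76.030957 m/s^2. 66.7 m/s^2 is already in m/s^2. Sum: 76.030957 + 66.7 = 142.73096 m/s^2. 1 g0 = 9.80665 m/s^2, so 142.73096 m/s^2 = 142.73096 / 9.80665 = 14.554507 g0 ≈ 14.55 g0 (4 s.f.).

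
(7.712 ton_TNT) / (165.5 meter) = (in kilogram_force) 1.988e+07. Check: 1 ton_TNT = 4.184e+09 J, so 7.712 ton_TNT = 7.712 * 4.184e+09 = 3.2267008e+10 J. 165.5 meter = 165.5 m. Combine: 3.2267008e+10 J / 165.5 m = 1.9496682e+08 N. 1 kilogram_force = 9.80665 N, so 1.9496682e+08 N = 1.9496682e+08 / 9.80665 = 19881082 kilogram_force ≈ 1.988e+07 kilogram_force (4 s.f.).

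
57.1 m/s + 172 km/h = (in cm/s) 57.1 m/s is already in m/s. 1 km/h = 0.27777778 m/s, so 172 km/h = 172 * 0.27777778 = 47.777778 m/s. Sum: 57.1 + 47.777778 = 104.87778 m/s. 1 cm/s = 0.01 m/s, so 104.87778 m/s = 104.87778 / 0.01 = 10487.778 cm/s ≈ 1.049e+04 cm/s (4 s.f.). Final answer: 1.049e+04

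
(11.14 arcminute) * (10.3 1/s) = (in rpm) 0.3187. Check: 1 arcminute = 0.00029088821 rad, so 11.14 arcminute = 11.14 * 0.00029088821 = 0.0032404946 rad. 10.3 1/s = 10.3 Hz. Combine: 0.0032404946 rad * 10.3 Hz = 0.033377095 rad/s. 1 rpm = 0.10471976 rad/s, so 0.033377095 rad/s = 0.033377095 / 0.10471976 = 0.31872778 rpm ≈ 0.3187 rpm (4 s.f.).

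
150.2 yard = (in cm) 1 yard = 0.9144 m, so 150.2 yard = 150.2 * 0.9144 = 137.34288 m. 1 cm = 0.01 m, so 137.34288 m = 137.34288 / 0.01 = 13734.288 cm ≈ 1.373e+04 cm (4 s.f.). Final answer: 1.373e+04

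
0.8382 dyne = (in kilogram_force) 8.547e-07. Check: 1 dyne = 1e-05 N, so 0.8382 dyne = 0.8382 * 1e-05 = 8.382e-06 N. 1 kilogram_force = 9.80665 N, so 8.382e-06 N = 8.382e-06 / 9.80665 = 8.5472613e-07 kilogram_force ≈ 8.547e-07 kilogram_force (4 s.f.).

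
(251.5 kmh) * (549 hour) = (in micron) 1.381e+14. Check: 1 kmh = 0.27777778 m/s, so 251.5 kmh = 251.5 * 0.27777778 = 69.861111 m/s. 1 hour = 3600 s, so 549 hour = 549 * 3600 = 1976400 s. Combine: 69.861111 m/s * 1976400 s = 1.380735e+08 m. 1 micron = 1e-06 m, so 1.380735e+08 m = 1.380735e+08 / 1e-06 = 1.380735e+14 micron ≈ 1.381e+14 micron (4 s.f.).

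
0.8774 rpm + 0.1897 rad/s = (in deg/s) 1 rpm = 0.10471976 rad/s, so 0.8774 rpm = 0.8774 * 0.10471976 = 0.091881113 rad/s. 0.1897 rad/s is already in rad/s. Sum: 0.091881113 + 0.1897 = 0.28158111 rad/s. 1 deg/s = 0.017453293 rad/s, so 0.28158111 rad/s = 0.28158111 / 0.017453293 = 16.133409 deg/s ≈ 16.13 deg/s (4 s.f.). Final answer: 16.13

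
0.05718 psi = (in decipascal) 3942. Check: 1 psi = 6894.7573 Pa, so 0.05718 psi = 0.05718 * 6894.7573 = 394.24222 Pa. 1 decipascal = 0.1 Pa, so 394.24222 Pa = 394.24222 / 0.1 = 3942.4222 decipascal ≈ 3942 decipascal (4 s.f.).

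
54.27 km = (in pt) 1.538e+08. Check: 1 km = 1000 m, so 54.27 km = 54.27 * 1000 = 54270 m. 1 pt = 0.00035277778 m, so 54270 m = 54270 / 0.00035277778 = 1.5383622e+08 pt ≈ 1.538e+08 pt (4 s.f.).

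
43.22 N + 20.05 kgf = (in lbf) 53.92. Check: 43.22 N is already in N. 1 kgf = 9.80665 N, so 20.05 kgf = 20.05 * 9.80665 = 196.62333 N. Sum: 43.22 + 196.62333 = 239.84333 N. 1 lbf = 4.4482216 N, so 239.84333 N = 239.84333 / 4.4482216 = 53.918926 lbf ≈ 53.92 lbf (4 s.f.).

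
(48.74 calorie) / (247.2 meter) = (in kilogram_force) 1 calorie = 4.184 J, so 48.74 calorie = 48.74 * 4.184 = 203.92816 J. 247.2 meter = 247.2 m. Combine: 203.92816 J / 247.2 m = 0.8249521 N. 1 kilogram_force = 9.80665 N, so 0.8249521 N = 0.8249521 / 9.80665 = 0.084121703 kilogram_force ≈ 0.08412 kilogram_force (4 s.f.). Final answer: 0.08412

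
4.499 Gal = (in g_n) 1 Gal = 0.01 m/s^2, so 4.499 Gal = 4.499 * 0.01 = 0.04499 m/s^2. 1 g_n = 9.80665 m/s^2, so 0.04499 m/s^2 = 0.04499 / 9.80665 = 0.0045877032 g_n ≈ 0.004588 g_n (4 s.f.). Final answer: 0.004588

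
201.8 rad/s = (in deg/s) 1 deg/s = 0.017453293 rad/s, so 201.8 rad/s = 201.8 / 0.017453293 = 11562.288 deg/s ≈ 1.156e+04 deg/s (4 s.f.). Final answer: 1.156e+04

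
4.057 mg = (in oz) 1 mg = 1e-06 kg, so 4.057 mg = 4.057 * 1e-06 = 4.057e-06 kg. 1 oz = 0.028349523 kg, so 4.057e-06 kg = 4.057e-06 / 0.028349523 = 0.00014310646 oz ≈ 0.0001431 oz (4 s.f.). Final answer: 0.0001431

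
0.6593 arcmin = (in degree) 1 arcmin = 0.00029088821 rad, so 0.6593 arcmin = 0.6593 * 0.00029088821 = 0.0001917826 rad. 1 degree = 0.017453293 rad, so 0.0001917826 rad = 0.0001917826 / 0.017453293 = 0.010988333 degree ≈ 0.01099 degree (4 s.f.). Final answer: 0.01099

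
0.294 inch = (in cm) 0.7468. Check: 1 inch = 0.0254 m, so 0.294 inch = 0.294 * 0.0254 = 0.0074676 m. 1 cm = 0.01 m, so 0.0074676 m = 0.0074676 / 0.01 = 0.74676 cm ≈ 0.7468 cm (4 s.f.).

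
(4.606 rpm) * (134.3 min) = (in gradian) 2.474e+05. Check: 1 rpm = 0.10471976 rad/s, so 4.606 rpm = 4.606 * 0.10471976 = 0.48233919 rad/s. 1 min = 60 s, so 134.3 min = 134.3 * 60 = 8058 s. Combine: 0.48233919 rad/s * 8058 s = 3886.6892 rad. 1 gradian = 0.015707963 rad, so 3886.6892 rad = 3886.6892 / 0.015707963 = 247434.32 gradian ≈ 2.474e+05 gradian (4 s.f.).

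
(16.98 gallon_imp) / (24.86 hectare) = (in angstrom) 1 gallon_imp = 0.00454609 m^3, so 16.98 gallon_imp = 16.98 * 0.00454609 = 0.077192608 m^3. 1 hectare = 10000 m^2, so 24.86 hectare = 24.86 * 10000 = 248600 m^2. Combine: 0.077192608 m^3 / 248600 m^2 = 3.1050928e-07 m. 1 angstrom = 1e-10 m, so 3.1050928e-07 m = 3.1050928e-07 / 1e-10 = 3105.0928 angstrom ≈ 3105 angstrom (4 s.f.). Final answer: 3105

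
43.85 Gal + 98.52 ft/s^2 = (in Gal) 1 Gal = 0.01 m/s^2, so 43.85 Gal = 43.85 * 0.01 = 0.4385 m/s^2. 1 ft/s^2 = 0.3048 m/s^2, so 98.52 ft/s^2 = 98.52 * 0.3048 = 30.028896 m/s^2. Sum: 0.4385 + 30.028896 = 30.467396 m/s^2. 1 Gal = 0.01 m/s^2, so 30.467396 m/s^2 = 30.467396 / 0.01 = 3046.7396 Gal ≈ 3047 Gal (4 s.f.). Final answer: 3047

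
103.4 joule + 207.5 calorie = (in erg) 9.716e+09. Check: 103.4 joule = 103.4 J. 1 calorie = 4.184 J, so 207.5 calorie = 207.5 * 4.184 = 868.18 J. Sum: 103.4 + 868.18 = 971.58 J. 1 erg = 1e-07 J, so 971.58 J = 971.58 / 1e-07 = 9.7158e+09 erg ≈ 9.716e+09 erg (4 s.f.).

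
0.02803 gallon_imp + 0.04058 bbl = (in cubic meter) 1 gallon_imp = 0.00454609 m^3, so 0.02803 gallon_imp = 0.02803 * 0.00454609 = 0.0001274269 m^3. 1 bbl = 0.15898729 m^3, so 0.04058 bbl = 0.04058 * 0.15898729 = 0.0064517044 m^3. Sum: 0.0001274269 + 0.0064517044 = 0.0065791313 m^3. 0.0065791313 m^3 = 0.0065791313 cubic meter ≈ 0.006579 cubic meter (4 s.f.). Final answer: 0.006579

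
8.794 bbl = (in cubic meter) 1 bbl = 0.15898729 m^3, so 8.794 bbl = 8.794 * 0.15898729 = 1.3981343 m^3. 1.3981343 m^3 = 1.3981343 cubic meter ≈ 1.398 cubic meter (4 s.f.). Final answer: 1.398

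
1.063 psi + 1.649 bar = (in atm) 1.7. Check: 1 psi = 6894.7573 Pa, so 1.063 psi = 1.063 * 6894.7573 = 7329.127 Pa. 1 bar = 100000 Pa, so 1.649 bar = 1.649 * 100000 = 164900 Pa. Sum: 7329.127 + 164900 = 172229.13 Pa. 1 atm = 101325 Pa, so 172229.13 Pa = 172229.13 / 101325 = 1.6997693 atm ≈ 1.7 atm (4 s.f.).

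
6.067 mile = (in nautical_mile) 5.272. Check: 1 mile = 1609.344 m, so 6.067 mile = 6.067 * 1609.344 = 9763.89 m. 1 nautical_mile = 1852 m, so 9763.89 m = 9763.89 / 1852 = 5.2720789 nautical_mile ≈ 5.272 nautical_mile (4 s.f.).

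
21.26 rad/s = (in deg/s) 1218. Check: 1 deg/s = 0.017453293 rad/s, so 21.26 rad/s = 21.26 / 0.017453293 = 1218.1083 deg/s ≈ 1218 deg/s (4 s.f.).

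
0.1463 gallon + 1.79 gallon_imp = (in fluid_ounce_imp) 305.9. Check: 1 gallon = 0.0037854118 m^3, so 0.1463 gallon = 0.1463 * 0.0037854118 = 0.00055380574 m^3. 1 gallon_imp = 0.00454609 m^3, so 1.79 gallon_imp = 1.79 * 0.00454609 = 0.0081375011 m^3. Sum: 0.00055380574 + 0.0081375011 = 0.0086913068 m^3. 1 fluid_ounce_imp = 2.8413063e-05 m^3, so 0.0086913068 m^3 = 0.0086913068 / 2.8413063e-05 = 305.89124 fluid_ounce_imp ≈ 305.9 fluid_ounce_imp (4 s.f.).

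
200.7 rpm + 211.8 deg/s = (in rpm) 236. Check: 1 rpm = 0.10471976 rad/s, so 200.7 rpm = 200.7 * 0.10471976 = 21.017255 rad/s. 1 deg/s = 0.017453293 rad/s, so 211.8 deg/s = 211.8 * 0.017453293 = 3.6966074 rad/s. Sum: 21.017255 + 3.6966074 = 24.713862 rad/s. 1 rpm = 0.10471976 rad/s, so 24.713862 rad/s = 24.713862 / 0.10471976 = 236 rpm.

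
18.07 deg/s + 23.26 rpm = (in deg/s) 157.6. Check: 1 deg/s = 0.017453293 rad/s, so 18.07 deg/s = 18.07 * 0.017453293 = 0.315381 rad/s. 1 rpm = 0.10471976 rad/s, so 23.26 rpm = 23.26 * 0.10471976 = 2.4357815 rad/s. Sum: 0.315381 + 2.4357815 = 2.7511625 rad/s. 1 deg/s = 0.017453293 rad/s, so 2.7511625 rad/s = 2.7511625 / 0.017453293 = 157.63 deg/s ≈ 157.6 deg/s (4 s.f.).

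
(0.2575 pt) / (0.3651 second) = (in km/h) 1 pt = 0.00035277778 m, so 0.2575 pt = 0.2575 * 0.00035277778 = 9.0840278e-05 m. 0.3651 second = 0.3651 s. Combine: 9.0840278e-05 m / 0.3651 s = 0.00024880931 m/s. 1 km/h = 0.27777778 m/s, so 0.00024880931 m/s = 0.00024880931 / 0.27777778 = 0.0008957135 km/h ≈ 0.0008957 km/h (4 s.f.). Final answer: 0.0008957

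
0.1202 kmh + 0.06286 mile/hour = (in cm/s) 1 kmh = 0.27777778 m/s, so 0.1202 kmh = 0.1202 * 0.27777778 = 0.033388889 m/s. 1 mile/hour = 0.44704 m/s, so 0.06286 mile/hour = 0.06286 * 0.44704 = 0.028100934 m/s. Sum: 0.033388889 + 0.028100934 = 0.061489823 m/s. 1 cm/s = 0.01 m/s, so 0.061489823 m/s = 0.061489823 / 0.01 = 6.1489823 cm/s ≈ 6.149 cm/s (4 s.f.). Final answer: 6.149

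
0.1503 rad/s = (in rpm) 1 rpm = 0.10471976 rad/s, so 0.1503 rad/s = 0.1503 / 0.10471976 = 1.4352593 rpm ≈ 1.435 rpm (4 s.f.). Final answer: 1.435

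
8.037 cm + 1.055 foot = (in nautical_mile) 0.000217. Check: 1 cm = 0.01 m, so 8.037 cm = 8.037 * 0.01 = 0.08037 m. 1 foot = 0.3048 m, so 1.055 foot = 1.055 * 0.3048 = 0.321564 m. Sum: 0.08037 + 0.321564 = 0.401934 m. 1 nautical_mile = 1852 m, so 0.401934 m = 0.401934 / 1852 = 0.000217027 nautical_mile ≈ 0.000217 nautical_mile (4 s.f.).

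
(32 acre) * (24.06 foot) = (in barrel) 5.973e+06. Check: 1 acre = 4046.8564 m^2, so 32 acre = 32 * 4046.8564 = 129499.41 m^2. 1 foot = 0.3048 m, so 24.06 foot = 24.06 * 0.3048 = 7.333488 m. Combine: 129499.41 m^2 * 7.333488 m = 949682.34 m^3. 1 barrel = 0.15898729 m^3, so 949682.34 m^3 = 949682.34 / 0.15898729 = 5973322.2 barrel ≈ 5.973e+06 barrel (4 s.f.).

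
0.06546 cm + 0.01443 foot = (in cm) 0.5053. Check: 1 cm = 0.01 m, so 0.06546 cm = 0.06546 * 0.01 = 0.0006546 m. 1 foot = 0.3048 m, so 0.01443 foot = 0.01443 * 0.3048 = 0.004398264 m. Sum: 0.0006546 + 0.004398264 = 0.005052864 m. 1 cm = 0.01 m, so 0.005052864 m = 0.005052864 / 0.01 = 0.5052864 cm ≈ 0.5053 cm (4 s.f.).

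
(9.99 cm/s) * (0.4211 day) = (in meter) 3635. Check: 1 cm/s = 0.01 m/s, so 9.99 cm/s = 9.99 * 0.01 = 0.0999 m/s. 1 day = 86400 s, so 0.4211 day = 0.4211 * 86400 = 36383.04 s. Combine: 0.0999 m/s * 36383.04 s = 3634.6657 m. 3634.6657 m = 3634.6657 meter ≈ 3635 meter (4 s.f.).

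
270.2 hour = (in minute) 1.621e+04. Check: 1 hour = 3600 s, so 270.2 hour = 270.2 * 3600 = 972720 s. 1 minute = 60 s, so 972720 s = 972720 / 60 = 16212 minute ≈ 1.621e+04 minute (4 s.f.).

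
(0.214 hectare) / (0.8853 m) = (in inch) 1 hectare = 10000 m^2, so 0.214 hectare = 0.214 * 10000 = 2140 m^2. 0.8853 m is already in m. Combine: 2140 m^2 / 0.8853 m = 2417.2597 m. 1 inch = 0.0254 m, so 2417.2597 m = 2417.2597 / 0.0254 = 95167.704 inch ≈ 9.517e+04 inch (4 s.f.). Final answer: 9.517e+04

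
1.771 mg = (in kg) 1.771e-06. Check: 1 mg = 1e-06 kg, so 1.771 mg = 1.771 * 1e-06 = 1.771e-06 kg. Result: 1.771e-06 kg.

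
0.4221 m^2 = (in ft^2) 4.543. Check: 1 ft^2 = 0.09290304 m^2, so 0.4221 m^2 = 0.4221 / 0.09290304 = 4.5434466 ft^2 ≈ 4.543 ft^2 (4 s.f.).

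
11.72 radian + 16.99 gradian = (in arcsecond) 11.72 radian = 11.72 rad. 1 gradian = 0.015707963 rad, so 16.99 gradian = 16.99 * 0.015707963 = 0.2668783 rad. Sum: 11.72 + 0.2668783 = 11.986878 rad. 1 arcsecond = 4.8481368e-06 rad, so 11.986878 rad = 11.986878 / 4.8481368e-06 = 2472471.1 arcsecond ≈ 2.472e+06 arcsecond (4 s.f.). Final answer: 2.472e+06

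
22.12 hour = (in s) 1 hour = 3600 s, so 22.12 hour = 22.12 * 3600 = 79632 s. Result: 79632 s ≈ 7.963e+04 s (4 s.f.). Final answer: 7.963e+04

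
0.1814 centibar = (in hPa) 1 centibar = 1000 Pa, so 0.1814 centibar = 0.1814 * 1000 = 181.4 Pa. 1 hPa = 100 Pa, so 181.4 Pa = 181.4 / 100 = 1.814 hPa. Final answer: 1.814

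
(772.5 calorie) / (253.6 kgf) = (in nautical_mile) 1 calorie = 4.184 J, so 772.5 calorie = 772.5 * 4.184 = 3232.14 J. 1 kgf = 9.80665 N, so 253.6 kgf = 253.6 * 9.80665 = 2486.9664 N. Combine: 3232.14 J / 2486.9664 N = 1.2996315 m. 1 nautical_mile = 1852 m, so 1.2996315 m = 1.2996315 / 1852 = 0.00070174489 nautical_mile ≈ 0.0007017 nautical_mile (4 s.f.). Final answer: 0.0007017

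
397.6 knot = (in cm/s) 2.045e+04. Check: 1 knot = 0.51444444 m/s, so 397.6 knot = 397.6 * 0.51444444 = 204.54311 m/s. 1 cm/s = 0.01 m/s, so 204.54311 m/s = 204.54311 / 0.01 = 20454.311 cm/s ≈ 2.045e+04 cm/s (4 s.f.).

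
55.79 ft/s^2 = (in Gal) 1700. Check: 1 ft/s^2 = 0.3048 m/s^2, so 55.79 ft/s^2 = 55.79 * 0.3048 = 17.004792 m/s^2. 1 Gal = 0.01 m/s^2, so 17.004792 m/s^2 = 17.004792 / 0.01 = 1700.4792 Gal ≈ 1700 Gal (4 s.f.).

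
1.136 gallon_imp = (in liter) 1 gallon_imp = 0.00454609 m^3, so 1.136 gallon_imp = 1.136 * 0.00454609 = 0.0051643582 m^3. 1 liter = 0.001 m^3, so 0.0051643582 m^3 = 0.0051643582 / 0.001 = 5.1643582 liter ≈ 5.164 liter (4 s.f.). Final answer: 5.164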